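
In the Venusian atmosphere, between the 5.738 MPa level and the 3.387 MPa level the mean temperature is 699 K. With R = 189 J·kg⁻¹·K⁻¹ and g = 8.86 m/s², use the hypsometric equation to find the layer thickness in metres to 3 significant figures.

Hypsometric equation: Δz = (R T̄/g) ln(P₁/P₂).
R T̄/g = 189 × 699 / 8.86 = 14911 m.
ln(5.738/3.387) = ln(1.6941) = 0.52715.
Δz = 14911 × 0.52715 = 7860.3 m.

Δz ≈ 7860 m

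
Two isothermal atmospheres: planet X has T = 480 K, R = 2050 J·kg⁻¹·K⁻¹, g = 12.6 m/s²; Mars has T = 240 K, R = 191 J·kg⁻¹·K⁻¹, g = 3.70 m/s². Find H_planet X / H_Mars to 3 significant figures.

H = RT/g for each body.
H_planet X = 2050 × 480 / 12.6 = 78095 m.
H_Mars = 191 × 240 / 3.70 = 12389 m.
H_planet X/H_Mars = 78095/12389 = 6.3036.

H_planet X/H_Mars ≈ 6.30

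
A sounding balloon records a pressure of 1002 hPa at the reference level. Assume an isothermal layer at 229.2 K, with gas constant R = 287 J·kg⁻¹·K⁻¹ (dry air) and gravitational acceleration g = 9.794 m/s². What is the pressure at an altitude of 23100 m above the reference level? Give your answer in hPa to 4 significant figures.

P ≈ 32.15 hPa

Scale height: H = RT/g = 287 × 229.2 / 9.794 = 6716.4 m.
Barometric formula: P = P₀ exp(−z/H).
z/H = 23100/6716.4 = 3.4393; exp(−3.4393) = 0.032087.
P = 1002 × 0.032087 = 32.151 hPa.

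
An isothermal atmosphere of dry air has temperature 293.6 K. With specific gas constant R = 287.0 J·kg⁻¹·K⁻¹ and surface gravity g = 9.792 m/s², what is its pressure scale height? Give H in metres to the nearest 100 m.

H ≈ 8600 m

The scale height of an isothermal atmosphere is H = RT/g.
H = 287.0 × 293.6 / 9.792 = 84263/9.792 = 8605.3 m.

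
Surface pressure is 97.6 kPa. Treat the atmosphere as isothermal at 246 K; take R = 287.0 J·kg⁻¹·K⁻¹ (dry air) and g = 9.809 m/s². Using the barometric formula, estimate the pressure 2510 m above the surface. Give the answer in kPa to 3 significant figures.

Scale height: H = RT/g = 287.0 × 246 / 9.809 = 7197.7 m.
Barometric formula: P = P₀ exp(−z/H).
z/H = 2510.0/7197.7 = 0.34872; exp(−0.34872) = 0.70559.
P = 97.6 × 0.70559 = 68.866 kPa.

P ≈ 68.9 kPa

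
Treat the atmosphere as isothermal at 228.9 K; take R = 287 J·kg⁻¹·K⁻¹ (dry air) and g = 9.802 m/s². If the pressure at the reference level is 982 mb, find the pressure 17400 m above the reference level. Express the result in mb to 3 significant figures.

Scale height: H = RT/g = 287 × 228.9 / 9.802 = 6702.1 m.
Barometric formula: P = P₀ exp(−z/H).
z/H = 17400/6702.1 = 2.5962; exp(−2.5962) = 0.074556.
P = 982 × 0.074556 = 73.214 mb.

P ≈ 73.2 mb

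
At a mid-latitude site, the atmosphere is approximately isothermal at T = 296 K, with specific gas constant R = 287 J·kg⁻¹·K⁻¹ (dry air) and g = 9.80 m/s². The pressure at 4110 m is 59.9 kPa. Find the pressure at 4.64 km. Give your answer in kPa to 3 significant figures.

Scale height: H = RT/g = 287 × 296 / 9.80 = 8668.6 m.
Between two levels, P₂ = P₁ exp(−Δz/H) with Δz = z₂ − z₁.
Δz = 4640.0 − 4110.0 = 530.00 m; Δz/H = 530.00/8668.6 = 0.061140.
P₂ = 59.9 × exp(−0.061140) = 59.9 × 0.94069 = 56.347 kPa.

P ≈ 56.3 kPa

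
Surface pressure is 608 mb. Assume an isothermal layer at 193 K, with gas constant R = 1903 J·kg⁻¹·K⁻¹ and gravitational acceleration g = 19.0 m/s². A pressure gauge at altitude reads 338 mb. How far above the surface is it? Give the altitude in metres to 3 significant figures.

Scale height: H = RT/g = 1903 × 193 / 19.0 = 19330 m.
Invert the barometric formula: z = H ln(P₀/P).
P₀/P = 608/338 = 1.7988; ln(1.7988) = 0.58712.
z = 19330 × 0.58712 = 11349 m.

z ≈ 11300 m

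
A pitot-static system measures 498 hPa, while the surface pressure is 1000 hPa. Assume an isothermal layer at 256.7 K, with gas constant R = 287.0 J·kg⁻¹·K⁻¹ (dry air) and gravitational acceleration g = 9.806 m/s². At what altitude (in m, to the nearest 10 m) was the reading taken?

z ≈ 5240 m

Scale height: H = RT/g = 287.0 × 256.7 / 9.806 = 7513.0 m.
Invert the barometric formula: z = H ln(P₀/P).
P₀/P = 1000/498 = 2.0080; ln(2.0080) = 0.69714.
z = 7513.0 × 0.69714 = 5237.6 m.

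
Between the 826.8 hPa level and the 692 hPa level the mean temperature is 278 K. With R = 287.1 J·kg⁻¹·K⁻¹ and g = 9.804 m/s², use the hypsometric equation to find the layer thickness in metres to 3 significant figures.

Δz ≈ 1450 m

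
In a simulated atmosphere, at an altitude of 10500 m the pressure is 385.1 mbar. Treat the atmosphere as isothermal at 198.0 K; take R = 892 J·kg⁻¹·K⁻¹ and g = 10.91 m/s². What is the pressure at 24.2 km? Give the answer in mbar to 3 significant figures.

Scale height: H = RT/g = 892 × 198.0 / 10.91 = 16188 m.
Between two levels, P₂ = P₁ exp(−Δz/H) with Δz = z₂ − z₁.
Δz = 24200 − 10500 = 13700 m; Δz/H = 13700/16188 = 0.84631.
P₂ = 385.1 × exp(−0.84631) = 385.1 × 0.42900 = 165.21 mbar.

P ≈ 165 mbar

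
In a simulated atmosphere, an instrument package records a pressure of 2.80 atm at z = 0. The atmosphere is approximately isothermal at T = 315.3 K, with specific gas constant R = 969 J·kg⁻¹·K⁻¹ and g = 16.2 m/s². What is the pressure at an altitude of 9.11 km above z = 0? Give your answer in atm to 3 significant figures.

Scale height: H = RT/g = 969 × 315.3 / 16.2 = 18860 m.
Barometric formula: P = P₀ exp(−z/H).
z/H = 9110.0/18860 = 0.48303; exp(−0.48303) = 0.61691.
P = 2.80 × 0.61691 = 1.7273 atm.

P ≈ 1.73 atm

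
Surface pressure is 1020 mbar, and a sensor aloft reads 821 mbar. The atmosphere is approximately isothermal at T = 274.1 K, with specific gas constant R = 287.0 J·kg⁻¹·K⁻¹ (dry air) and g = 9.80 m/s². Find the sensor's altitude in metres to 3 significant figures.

z ≈ 1740 m

Scale height: H = RT/g = 287.0 × 274.1 / 9.80 = 8027.2 m.
Invert the barometric formula: z = H ln(P₀/P).
P₀/P = 1020/821 = 1.2424; ln(1.2424) = 0.21704.
z = 8027.2 × 0.21704 = 1742.2 m.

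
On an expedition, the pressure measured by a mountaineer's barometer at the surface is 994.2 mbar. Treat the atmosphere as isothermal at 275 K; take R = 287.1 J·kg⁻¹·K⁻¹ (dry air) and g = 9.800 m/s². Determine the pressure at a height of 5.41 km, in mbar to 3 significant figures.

P ≈ 508 mbar

Scale height: H = RT/g = 287.1 × 275 / 9.800 = 8056.4 m.
Barometric formula: P = P₀ exp(−z/H).
z/H = 5410.0/8056.4 = 0.67152; exp(−0.67152) = 0.51093.
P = 994.2 × 0.51093 = 507.97 mbar.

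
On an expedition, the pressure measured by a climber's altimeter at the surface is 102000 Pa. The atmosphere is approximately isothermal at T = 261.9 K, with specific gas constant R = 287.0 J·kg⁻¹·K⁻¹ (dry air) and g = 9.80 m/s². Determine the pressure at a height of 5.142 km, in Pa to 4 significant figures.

P ≈ 52170 Pa

Scale height: H = RT/g = 287.0 × 261.9 / 9.80 = 7669.9 m.
Barometric formula: P = P₀ exp(−z/H).
z/H = 5142.0/7669.9 = 0.67041; exp(−0.67041) = 0.51150.
P = 102000 × 0.51150 = 52173 Pa.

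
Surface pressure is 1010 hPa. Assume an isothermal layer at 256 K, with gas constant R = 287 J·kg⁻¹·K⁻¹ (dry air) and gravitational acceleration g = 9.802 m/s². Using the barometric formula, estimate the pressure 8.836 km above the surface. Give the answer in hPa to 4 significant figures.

P ≈ 310.7 hPa

Scale height: H = RT/g = 287 × 256 / 9.802 = 7495.6 m.
Barometric formula: P = P₀ exp(−z/H).
z/H = 8836.0/7495.6 = 1.1788; exp(−1.1788) = 0.30765.
P = 1010 × 0.30765 = 310.73 hPa.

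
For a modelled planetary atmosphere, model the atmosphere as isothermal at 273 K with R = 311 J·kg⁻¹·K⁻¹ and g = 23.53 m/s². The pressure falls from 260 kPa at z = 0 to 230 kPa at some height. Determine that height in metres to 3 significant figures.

z ≈ 442 m

Scale height: H = RT/g = 311 × 273 / 23.53 = 3608.3 m.
Invert the barometric formula: z = H ln(P₀/P).
P₀/P = 260/230 = 1.1304; ln(1.1304) = 0.12257.
z = 3608.3 × 0.12257 = 442.27 m.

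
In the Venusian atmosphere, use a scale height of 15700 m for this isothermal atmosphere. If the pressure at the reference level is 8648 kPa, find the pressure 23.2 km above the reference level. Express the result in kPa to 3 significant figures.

Barometric formula: P = P₀ exp(−z/H).
z/H = 23200/15700 = 1.4777; exp(−1.4777) = 0.22816.
P = 8648 × 0.22816 = 1973.1 kPa.

P ≈ 1970 kPa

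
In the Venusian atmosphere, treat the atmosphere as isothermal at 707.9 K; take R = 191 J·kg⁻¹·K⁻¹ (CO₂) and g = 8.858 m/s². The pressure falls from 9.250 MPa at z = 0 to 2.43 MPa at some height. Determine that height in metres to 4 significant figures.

Scale height: H = RT/g = 191 × 707.9 / 8.858 = 15264 m.
Invert the barometric formula: z = H ln(P₀/P).
P₀/P = 9.250/2.43 = 3.8066; ln(3.8066) = 1.3367.
z = 15264 × 1.3367 = 20403 m.

z ≈ 20400 m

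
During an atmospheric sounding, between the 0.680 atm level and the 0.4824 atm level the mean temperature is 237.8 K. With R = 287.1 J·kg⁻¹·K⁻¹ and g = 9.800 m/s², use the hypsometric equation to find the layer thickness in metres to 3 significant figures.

Hypsometric equation: Δz = (R T̄/g) ln(P₁/P₂).
R T̄/g = 287.1 × 237.8 / 9.800 = 6966.6 m.
ln(0.680/0.4824) = ln(1.4096) = 0.34331.
Δz = 6966.6 × 0.34331 = 2391.7 m.

Δz ≈ 2390 m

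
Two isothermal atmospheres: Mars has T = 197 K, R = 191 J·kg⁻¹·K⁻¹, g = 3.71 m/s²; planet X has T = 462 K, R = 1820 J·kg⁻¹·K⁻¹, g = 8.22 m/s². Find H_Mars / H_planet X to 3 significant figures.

H_Mars/H_planet X ≈ 0.0991

H = RT/g for each body.
H_Mars = 191 × 197 / 3.71 = 10142 m.
H_planet X = 1820 × 462 / 8.22 = 102290 m.
H_Mars/H_planet X = 10142/102290 = 0.099149.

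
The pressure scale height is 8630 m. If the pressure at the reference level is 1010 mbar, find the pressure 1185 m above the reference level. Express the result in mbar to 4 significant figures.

Barometric formula: P = P₀ exp(−z/H).
z/H = 1185.0/8630.0 = 0.13731; exp(−0.13731) = 0.87170.
P = 1010 × 0.87170 = 880.42 mbar.

P ≈ 880.4 mbar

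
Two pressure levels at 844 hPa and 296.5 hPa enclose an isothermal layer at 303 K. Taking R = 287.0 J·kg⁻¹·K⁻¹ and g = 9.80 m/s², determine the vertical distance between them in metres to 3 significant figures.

Δz ≈ 9280 m

Hypsometric equation: Δz = (R T̄/g) ln(P₁/P₂).
R T̄/g = 287.0 × 303 / 9.80 = 8873.6 m.
ln(844/296.5) = ln(2.8465) = 1.0461.
Δz = 8873.6 × 1.0461 = 9282.7 m.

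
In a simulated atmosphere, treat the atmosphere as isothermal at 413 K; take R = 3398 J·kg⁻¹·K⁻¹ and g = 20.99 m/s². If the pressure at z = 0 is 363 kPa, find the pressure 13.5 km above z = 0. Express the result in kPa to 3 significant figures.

Scale height: H = RT/g = 3398 × 413 / 20.99 = 66859 m.
Barometric formula: P = P₀ exp(−z/H).
z/H = 13500/66859 = 0.20192; exp(−0.20192) = 0.81716.
P = 363 × 0.81716 = 296.63 kPa.

P ≈ 297 kPa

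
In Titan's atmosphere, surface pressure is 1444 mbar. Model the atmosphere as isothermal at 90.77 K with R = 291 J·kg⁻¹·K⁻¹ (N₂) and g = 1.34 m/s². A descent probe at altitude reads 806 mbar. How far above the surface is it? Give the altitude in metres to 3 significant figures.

Scale height: H = RT/g = 291 × 90.77 / 1.34 = 19712 m.
Invert the barometric formula: z = H ln(P₀/P).
P₀/P = 1444/806 = 1.7916; ln(1.7916) = 0.58311.
z = 19712 × 0.58311 = 11494 m.

z ≈ 11500 m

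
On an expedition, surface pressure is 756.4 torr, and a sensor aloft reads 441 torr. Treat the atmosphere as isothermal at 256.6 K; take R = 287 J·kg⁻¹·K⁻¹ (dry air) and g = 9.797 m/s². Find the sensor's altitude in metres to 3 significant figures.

Scale height: H = RT/g = 287 × 256.6 / 9.797 = 7517.0 m.
Invert the barometric formula: z = H ln(P₀/P).
P₀/P = 756.4/441 = 1.7152; ln(1.7152) = 0.53953.
z = 7517.0 × 0.53953 = 4055.6 m.

z ≈ 4060 m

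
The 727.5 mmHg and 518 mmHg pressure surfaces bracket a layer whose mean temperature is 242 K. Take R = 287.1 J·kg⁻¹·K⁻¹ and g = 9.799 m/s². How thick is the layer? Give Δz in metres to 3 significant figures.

Δz ≈ 2410 m

Hypsometric equation: Δz = (R T̄/g) ln(P₁/P₂).
R T̄/g = 287.1 × 242 / 9.799 = 7090.3 m.
ln(727.5/518) = ln(1.4044) = 0.33961.
Δz = 7090.3 × 0.33961 = 2407.9 m.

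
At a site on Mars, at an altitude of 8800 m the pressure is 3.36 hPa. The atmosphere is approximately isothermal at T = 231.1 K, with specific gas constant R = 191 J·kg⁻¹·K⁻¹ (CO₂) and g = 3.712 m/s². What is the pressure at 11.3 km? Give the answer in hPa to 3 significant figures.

P ≈ 2.72 hPa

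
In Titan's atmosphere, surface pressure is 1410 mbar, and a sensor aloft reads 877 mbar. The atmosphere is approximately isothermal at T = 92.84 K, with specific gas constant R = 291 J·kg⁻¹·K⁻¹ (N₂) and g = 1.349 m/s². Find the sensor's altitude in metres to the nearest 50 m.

z ≈ 9500 m

Scale height: H = RT/g = 291 × 92.84 / 1.349 = 20027 m.
Invert the barometric formula: z = H ln(P₀/P).
P₀/P = 1410/877 = 1.6078; ln(1.6078) = 0.47487.
z = 20027 × 0.47487 = 9510.2 m.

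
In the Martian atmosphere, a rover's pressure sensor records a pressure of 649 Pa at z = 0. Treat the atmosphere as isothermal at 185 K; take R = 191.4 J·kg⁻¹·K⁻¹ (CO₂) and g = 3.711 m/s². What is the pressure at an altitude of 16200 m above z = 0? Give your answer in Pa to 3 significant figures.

Scale height: H = RT/g = 191.4 × 185 / 3.711 = 9541.6 m.
Barometric formula: P = P₀ exp(−z/H).
z/H = 16200/9541.6 = 1.6978; exp(−1.6978) = 0.18309.
P = 649 × 0.18309 = 118.83 Pa.

P ≈ 119 Pa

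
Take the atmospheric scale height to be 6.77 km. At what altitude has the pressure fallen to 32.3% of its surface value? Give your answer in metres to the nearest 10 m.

z ≈ 7650 m

Set P/P₀ = exp(−z/H) = 0.323, so z = −H ln(0.323).
−ln(0.323) = 1.1301; z = 6770.0 × 1.1301 = 7650.8 m.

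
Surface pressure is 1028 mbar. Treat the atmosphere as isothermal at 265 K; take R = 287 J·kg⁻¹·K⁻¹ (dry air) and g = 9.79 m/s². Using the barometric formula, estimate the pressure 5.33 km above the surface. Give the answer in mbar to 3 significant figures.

P ≈ 518 mbar

Scale height: H = RT/g = 287 × 265 / 9.79 = 7768.6 m.
Barometric formula: P = P₀ exp(−z/H).
z/H = 5330.0/7768.6 = 0.68610; exp(−0.68610) = 0.50354.
P = 1028 × 0.50354 = 517.64 mbar.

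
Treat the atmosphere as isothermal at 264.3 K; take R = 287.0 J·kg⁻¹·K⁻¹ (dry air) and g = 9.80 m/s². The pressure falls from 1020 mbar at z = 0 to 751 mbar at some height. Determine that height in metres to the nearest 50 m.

z ≈ 2350 m

Scale height: H = RT/g = 287.0 × 264.3 / 9.80 = 7740.2 m.
Invert the barometric formula: z = H ln(P₀/P).
P₀/P = 1020/751 = 1.3582; ln(1.3582) = 0.30616.
z = 7740.2 × 0.30616 = 2369.7 m.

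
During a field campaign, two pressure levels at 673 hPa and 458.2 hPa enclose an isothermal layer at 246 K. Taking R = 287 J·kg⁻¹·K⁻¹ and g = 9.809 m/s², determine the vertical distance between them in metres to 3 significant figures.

Δz ≈ 2770 m

Hypsometric equation: Δz = (R T̄/g) ln(P₁/P₂).
R T̄/g = 287 × 246 / 9.809 = 7197.7 m.
ln(673/458.2) = ln(1.4688) = 0.38445.
Δz = 7197.7 × 0.38445 = 2767.2 m.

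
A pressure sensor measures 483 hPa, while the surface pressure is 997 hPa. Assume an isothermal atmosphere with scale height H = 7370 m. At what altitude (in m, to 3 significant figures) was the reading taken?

z ≈ 5340 m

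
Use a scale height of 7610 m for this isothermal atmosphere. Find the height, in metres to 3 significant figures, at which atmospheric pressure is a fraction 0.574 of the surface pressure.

Set P/P₀ = exp(−z/H) = 0.574, so z = −H ln(0.574).
−ln(0.574) = 0.55513; z = 7610.0 × 0.55513 = 4224.5 m.

z ≈ 4220 m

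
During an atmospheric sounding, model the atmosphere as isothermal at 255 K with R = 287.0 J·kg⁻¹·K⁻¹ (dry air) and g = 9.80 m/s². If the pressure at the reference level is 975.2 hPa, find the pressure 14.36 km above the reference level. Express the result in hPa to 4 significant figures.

Scale height: H = RT/g = 287.0 × 255 / 9.80 = 7467.9 m.
Barometric formula: P = P₀ exp(−z/H).
z/H = 14360/7467.9 = 1.9229; exp(−1.9229) = 0.14618.
P = 975.2 × 0.14618 = 142.55 hPa.

P ≈ 142.6 hPa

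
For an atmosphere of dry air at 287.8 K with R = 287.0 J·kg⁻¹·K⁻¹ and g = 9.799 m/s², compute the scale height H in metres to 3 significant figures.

H ≈ 8430 m

The scale height of an isothermal atmosphere is H = RT/g.
H = 287.0 × 287.8 / 9.799 = 82599/9.799 = 8429.3 m.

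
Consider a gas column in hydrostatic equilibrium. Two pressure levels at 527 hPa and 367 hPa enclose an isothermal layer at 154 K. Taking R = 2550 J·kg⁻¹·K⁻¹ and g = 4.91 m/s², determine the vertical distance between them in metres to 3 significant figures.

Δz ≈ 28900 m

Hypsometric equation: Δz = (R T̄/g) ln(P₁/P₂).
R T̄/g = 2550 × 154 / 4.91 = 79980 m.
ln(527/367) = ln(1.4360) = 0.36186.
Δz = 79980 × 0.36186 = 28942 m.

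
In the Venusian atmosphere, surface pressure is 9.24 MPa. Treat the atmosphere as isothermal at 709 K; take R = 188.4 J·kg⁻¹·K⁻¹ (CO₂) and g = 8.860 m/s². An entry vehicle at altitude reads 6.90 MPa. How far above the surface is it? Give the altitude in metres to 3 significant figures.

z ≈ 4400 m

Scale height: H = RT/g = 188.4 × 709 / 8.860 = 15076 m.
Invert the barometric formula: z = H ln(P₀/P).
P₀/P = 9.24/6.90 = 1.3391; ln(1.3391) = 0.29200.
z = 15076 × 0.29200 = 4402.2 m.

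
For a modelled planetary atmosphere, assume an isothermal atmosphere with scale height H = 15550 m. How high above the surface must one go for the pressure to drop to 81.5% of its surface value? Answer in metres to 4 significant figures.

z ≈ 3181 m

Set P/P₀ = exp(−z/H) = 0.815, so z = −H ln(0.815).
−ln(0.815) = 0.20457; z = 15550 × 0.20457 = 3181.1 m.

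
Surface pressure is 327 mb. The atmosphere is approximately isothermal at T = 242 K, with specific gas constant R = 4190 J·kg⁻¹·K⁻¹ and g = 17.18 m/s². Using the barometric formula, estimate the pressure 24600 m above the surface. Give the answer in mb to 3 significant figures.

P ≈ 216 mb

Scale height: H = RT/g = 4190 × 242 / 17.18 = 59021 m.
Barometric formula: P = P₀ exp(−z/H).
z/H = 24600/59021 = 0.41680; exp(−0.41680) = 0.65915.
P = 327 × 0.65915 = 215.54 mb.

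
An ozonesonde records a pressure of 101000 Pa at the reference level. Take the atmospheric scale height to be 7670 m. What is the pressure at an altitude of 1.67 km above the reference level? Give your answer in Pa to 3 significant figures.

P ≈ 81200 Pa

Barometric formula: P = P₀ exp(−z/H).
z/H = 1670.0/7670.0 = 0.21773; exp(−0.21773) = 0.80434.
P = 101000 × 0.80434 = 81238 Pa.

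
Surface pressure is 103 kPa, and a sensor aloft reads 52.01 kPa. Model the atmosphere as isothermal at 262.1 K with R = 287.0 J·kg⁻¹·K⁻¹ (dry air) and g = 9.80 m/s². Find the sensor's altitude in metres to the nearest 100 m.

Scale height: H = RT/g = 287.0 × 262.1 / 9.80 = 7675.8 m.
Invert the barometric formula: z = H ln(P₀/P).
P₀/P = 103/52.01 = 1.9804; ln(1.9804) = 0.68330.
z = 7675.8 × 0.68330 = 5244.9 m.

z ≈ 5200 m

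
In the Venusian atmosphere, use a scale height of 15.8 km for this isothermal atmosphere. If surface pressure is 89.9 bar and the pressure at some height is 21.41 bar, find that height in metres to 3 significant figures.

Invert the barometric formula: z = H ln(P₀/P).
P₀/P = 89.9/21.41 = 4.1990; ln(4.1990) = 1.4348.
z = 15800 × 1.4348 = 22670 m.

z ≈ 22700 m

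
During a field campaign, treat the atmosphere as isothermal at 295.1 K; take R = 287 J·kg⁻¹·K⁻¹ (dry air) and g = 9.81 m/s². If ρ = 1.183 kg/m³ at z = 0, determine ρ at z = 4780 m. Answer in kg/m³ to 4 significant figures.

ρ ≈ 0.6800 kg/m³

Scale height: H = RT/g = 287 × 295.1 / 9.81 = 8633.4 m.
In an isothermal atmosphere, density decays like pressure: ρ = ρ₀ exp(−z/H).
z/H = 4780.0/8633.4 = 0.55366; exp(−0.55366) = 0.57484.
ρ = 1.183 × 0.57484 = 0.68004 kg/m³.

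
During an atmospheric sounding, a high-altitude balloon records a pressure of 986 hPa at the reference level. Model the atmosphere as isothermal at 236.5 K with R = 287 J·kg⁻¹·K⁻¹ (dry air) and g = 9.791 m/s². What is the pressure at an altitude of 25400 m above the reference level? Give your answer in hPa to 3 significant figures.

P ≈ 25.3 hPa

Scale height: H = RT/g = 287 × 236.5 / 9.791 = 6932.4 m.
Barometric formula: P = P₀ exp(−z/H).
z/H = 25400/6932.4 = 3.6640; exp(−3.6640) = 0.025630.
P = 986 × 0.025630 = 25.271 hPa.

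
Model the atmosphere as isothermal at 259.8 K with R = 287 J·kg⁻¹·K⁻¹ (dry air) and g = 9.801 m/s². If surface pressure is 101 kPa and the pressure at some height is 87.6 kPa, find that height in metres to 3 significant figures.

z ≈ 1080 m

Scale height: H = RT/g = 287 × 259.8 / 9.801 = 7607.7 m.
Invert the barometric formula: z = H ln(P₀/P).
P₀/P = 101/87.6 = 1.1530; ln(1.1530) = 0.14237.
z = 7607.7 × 0.14237 = 1083.1 m.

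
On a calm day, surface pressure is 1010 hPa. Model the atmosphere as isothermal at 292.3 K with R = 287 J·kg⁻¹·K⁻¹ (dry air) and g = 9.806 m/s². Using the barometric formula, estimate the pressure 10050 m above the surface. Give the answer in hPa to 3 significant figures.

P ≈ 312 hPa

Scale height: H = RT/g = 287 × 292.3 / 9.806 = 8555.0 m.
Barometric formula: P = P₀ exp(−z/H).
z/H = 10050/8555.0 = 1.1748; exp(−1.1748) = 0.30888.
P = 1010 × 0.30888 = 311.97 hPa.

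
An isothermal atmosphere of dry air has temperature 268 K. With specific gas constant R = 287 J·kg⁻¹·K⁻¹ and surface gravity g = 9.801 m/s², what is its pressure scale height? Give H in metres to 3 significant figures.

The scale height of an isothermal atmosphere is H = RT/g.
H = 287 × 268 / 9.801 = 76916/9.801 = 7847.8 m.

H ≈ 7850 m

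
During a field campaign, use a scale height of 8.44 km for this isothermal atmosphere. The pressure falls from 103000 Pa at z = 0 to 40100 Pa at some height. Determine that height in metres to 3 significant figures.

Invert the barometric formula: z = H ln(P₀/P).
P₀/P = 103000/40100 = 2.5686; ln(2.5686) = 0.94336.
z = 8440.0 × 0.94336 = 7962.0 m.

z ≈ 7960 m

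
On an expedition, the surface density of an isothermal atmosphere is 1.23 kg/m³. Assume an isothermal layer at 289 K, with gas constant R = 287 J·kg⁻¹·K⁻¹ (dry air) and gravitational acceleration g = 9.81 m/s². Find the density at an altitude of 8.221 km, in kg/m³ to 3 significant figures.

ρ ≈ 0.465 kg/m³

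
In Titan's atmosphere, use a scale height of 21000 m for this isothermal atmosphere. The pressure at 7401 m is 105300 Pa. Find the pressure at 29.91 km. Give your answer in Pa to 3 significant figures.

Between two levels, P₂ = P₁ exp(−Δz/H) with Δz = z₂ − z₁.
Δz = 29910 − 7401.0 = 22509 m; Δz/H = 22509/21000 = 1.0719.
P₂ = 105300 × exp(−1.0719) = 105300 × 0.34236 = 36051 Pa.

P ≈ 36100 Pa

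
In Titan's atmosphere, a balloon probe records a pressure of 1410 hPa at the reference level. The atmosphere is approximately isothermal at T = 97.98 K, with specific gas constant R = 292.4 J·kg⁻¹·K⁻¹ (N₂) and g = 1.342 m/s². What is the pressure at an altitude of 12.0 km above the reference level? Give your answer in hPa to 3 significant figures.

P ≈ 804 hPa

Scale height: H = RT/g = 292.4 × 97.98 / 1.342 = 21348 m.
Barometric formula: P = P₀ exp(−z/H).
z/H = 12000/21348 = 0.56211; exp(−0.56211) = 0.57001.
P = 1410 × 0.57001 = 803.71 hPa.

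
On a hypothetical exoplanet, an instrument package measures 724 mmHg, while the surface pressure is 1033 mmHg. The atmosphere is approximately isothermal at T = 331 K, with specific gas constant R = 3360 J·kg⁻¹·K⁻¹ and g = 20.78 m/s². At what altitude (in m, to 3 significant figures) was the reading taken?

z ≈ 19000 m

Scale height: H = RT/g = 3360 × 331 / 20.78 = 53521 m.
Invert the barometric formula: z = H ln(P₀/P).
P₀/P = 1033/724 = 1.4268; ln(1.4268) = 0.35543.
z = 53521 × 0.35543 = 19023 m.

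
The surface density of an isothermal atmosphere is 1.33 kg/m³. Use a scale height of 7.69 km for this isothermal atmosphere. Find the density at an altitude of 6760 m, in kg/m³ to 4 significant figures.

ρ ≈ 0.5522 kg/m³

In an isothermal atmosphere, density decays like pressure: ρ = ρ₀ exp(−z/H).
z/H = 6760.0/7690.0 = 0.87906; exp(−0.87906) = 0.41517.
ρ = 1.33 × 0.41517 = 0.55218 kg/m³.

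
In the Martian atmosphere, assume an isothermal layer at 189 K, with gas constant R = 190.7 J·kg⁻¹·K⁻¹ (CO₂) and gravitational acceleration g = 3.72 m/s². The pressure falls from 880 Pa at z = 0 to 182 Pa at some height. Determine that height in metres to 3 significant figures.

Scale height: H = RT/g = 190.7 × 189 / 3.72 = 9688.8 m.
Invert the barometric formula: z = H ln(P₀/P).
P₀/P = 880/182 = 4.8352; ln(4.8352) = 1.5759.
z = 9688.8 × 1.5759 = 15269 m.

z ≈ 15300 m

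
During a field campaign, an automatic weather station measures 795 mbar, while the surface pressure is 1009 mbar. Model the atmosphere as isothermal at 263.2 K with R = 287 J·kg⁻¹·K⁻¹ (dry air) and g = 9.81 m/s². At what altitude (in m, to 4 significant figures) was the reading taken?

z ≈ 1836 m

Scale height: H = RT/g = 287 × 263.2 / 9.81 = 7700.1 m.
Invert the barometric formula: z = H ln(P₀/P).
P₀/P = 1009/795 = 1.2692; ln(1.2692) = 0.23839.
z = 7700.1 × 0.23839 = 1835.6 m.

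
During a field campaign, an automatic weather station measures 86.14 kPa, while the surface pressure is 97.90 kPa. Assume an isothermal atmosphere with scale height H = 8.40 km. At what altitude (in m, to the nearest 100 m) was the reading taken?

Invert the barometric formula: z = H ln(P₀/P).
P₀/P = 97.90/86.14 = 1.1365; ln(1.1365) = 0.12795.
z = 8400.0 × 0.12795 = 1074.8 m.

z ≈ 1100 m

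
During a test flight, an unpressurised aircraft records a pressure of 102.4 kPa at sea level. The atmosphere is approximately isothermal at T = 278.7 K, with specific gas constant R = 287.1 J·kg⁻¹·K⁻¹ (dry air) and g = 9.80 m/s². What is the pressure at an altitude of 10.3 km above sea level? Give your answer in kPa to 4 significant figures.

Scale height: H = RT/g = 287.1 × 278.7 / 9.80 = 8164.8 m.
Barometric formula: P = P₀ exp(−z/H).
z/H = 10300/8164.8 = 1.2615; exp(−1.2615) = 0.28323.
P = 102.4 × 0.28323 = 29.003 kPa.

P ≈ 29.00 kPa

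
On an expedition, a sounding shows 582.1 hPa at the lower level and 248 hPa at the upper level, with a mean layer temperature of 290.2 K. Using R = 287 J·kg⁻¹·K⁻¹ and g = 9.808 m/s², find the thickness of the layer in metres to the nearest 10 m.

Hypsometric equation: Δz = (R T̄/g) ln(P₁/P₂).
R T̄/g = 287 × 290.2 / 9.808 = 8491.8 m.
ln(582.1/248) = ln(2.3472) = 0.85322.
Δz = 8491.8 × 0.85322 = 7245.4 m.

Δz ≈ 7250 m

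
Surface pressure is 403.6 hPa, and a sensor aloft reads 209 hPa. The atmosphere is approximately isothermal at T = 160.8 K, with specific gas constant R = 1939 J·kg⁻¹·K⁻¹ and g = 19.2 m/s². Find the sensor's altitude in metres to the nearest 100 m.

z ≈ 10700 m

Scale height: H = RT/g = 1939 × 160.8 / 19.2 = 16239 m.
Invert the barometric formula: z = H ln(P₀/P).
P₀/P = 403.6/209 = 1.9311; ln(1.9311) = 0.65809.
z = 16239 × 0.65809 = 10687 m.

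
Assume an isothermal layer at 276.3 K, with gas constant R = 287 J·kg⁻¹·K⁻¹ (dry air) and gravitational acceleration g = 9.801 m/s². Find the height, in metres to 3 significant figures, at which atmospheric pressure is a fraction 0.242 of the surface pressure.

z ≈ 11500 m

Scale height: H = RT/g = 287 × 276.3 / 9.801 = 8090.8 m.
Set P/P₀ = exp(−z/H) = 0.242, so z = −H ln(0.242).
−ln(0.242) = 1.4188; z = 8090.8 × 1.4188 = 11479 m.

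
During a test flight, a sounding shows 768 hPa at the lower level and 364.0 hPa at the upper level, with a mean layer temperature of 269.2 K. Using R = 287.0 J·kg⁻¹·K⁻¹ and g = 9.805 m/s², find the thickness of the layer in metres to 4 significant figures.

Δz ≈ 5883 m

Hypsometric equation: Δz = (R T̄/g) ln(P₁/P₂).
R T̄/g = 287.0 × 269.2 / 9.805 = 7879.7 m.
ln(768/364.0) = ln(2.1099) = 0.74664.
Δz = 7879.7 × 0.74664 = 5883.3 m.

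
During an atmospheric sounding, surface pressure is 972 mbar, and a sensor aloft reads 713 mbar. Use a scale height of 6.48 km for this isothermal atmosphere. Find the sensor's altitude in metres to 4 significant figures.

z ≈ 2008 m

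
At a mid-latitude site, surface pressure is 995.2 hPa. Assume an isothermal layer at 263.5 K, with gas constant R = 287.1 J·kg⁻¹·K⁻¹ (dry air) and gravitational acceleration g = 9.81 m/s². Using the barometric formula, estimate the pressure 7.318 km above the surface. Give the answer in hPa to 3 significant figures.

P ≈ 385 hPa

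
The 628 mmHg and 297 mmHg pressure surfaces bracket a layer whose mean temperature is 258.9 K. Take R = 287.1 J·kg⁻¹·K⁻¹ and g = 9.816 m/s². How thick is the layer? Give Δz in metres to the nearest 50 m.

Hypsometric equation: Δz = (R T̄/g) ln(P₁/P₂).
R T̄/g = 287.1 × 258.9 / 9.816 = 7572.4 m.
ln(628/297) = ln(2.1145) = 0.74882.
Δz = 7572.4 × 0.74882 = 5670.4 m.

Δz ≈ 5650 m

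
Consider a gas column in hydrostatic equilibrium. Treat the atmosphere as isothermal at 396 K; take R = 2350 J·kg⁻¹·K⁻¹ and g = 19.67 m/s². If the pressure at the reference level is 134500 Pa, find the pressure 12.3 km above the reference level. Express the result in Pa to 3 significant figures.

P ≈ 104000 Pa

Scale height: H = RT/g = 2350 × 396 / 19.67 = 47311 m.
Barometric formula: P = P₀ exp(−z/H).
z/H = 12300/47311 = 0.25998; exp(−0.25998) = 0.77107.
P = 134500 × 0.77107 = 103710 Pa.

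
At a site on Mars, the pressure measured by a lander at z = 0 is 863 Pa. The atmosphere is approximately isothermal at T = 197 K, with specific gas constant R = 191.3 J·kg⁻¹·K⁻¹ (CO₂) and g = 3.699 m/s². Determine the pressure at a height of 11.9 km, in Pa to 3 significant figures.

P ≈ 268 Pa

Scale height: H = RT/g = 191.3 × 197 / 3.699 = 10188 m.
Barometric formula: P = P₀ exp(−z/H).
z/H = 11900/10188 = 1.1680; exp(−1.1680) = 0.31099.
P = 863 × 0.31099 = 268.38 Pa.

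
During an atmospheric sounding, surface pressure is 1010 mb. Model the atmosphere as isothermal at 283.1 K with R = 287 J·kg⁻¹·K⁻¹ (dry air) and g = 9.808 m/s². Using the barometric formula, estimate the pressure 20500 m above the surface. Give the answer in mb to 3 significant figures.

P ≈ 85.0 mb

Scale height: H = RT/g = 287 × 283.1 / 9.808 = 8284.0 m.
Barometric formula: P = P₀ exp(−z/H).
z/H = 20500/8284.0 = 2.4746; exp(−2.4746) = 0.084197.
P = 1010 × 0.084197 = 85.039 mb.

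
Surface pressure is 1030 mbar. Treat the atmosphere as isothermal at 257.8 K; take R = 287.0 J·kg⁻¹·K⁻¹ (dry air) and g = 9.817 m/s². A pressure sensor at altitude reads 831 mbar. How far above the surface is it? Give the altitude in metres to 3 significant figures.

Scale height: H = RT/g = 287.0 × 257.8 / 9.817 = 7536.8 m.
Invert the barometric formula: z = H ln(P₀/P).
P₀/P = 1030/831 = 1.2395; ln(1.2395) = 0.21471.
z = 7536.8 × 0.21471 = 1618.2 m.

z ≈ 1620 m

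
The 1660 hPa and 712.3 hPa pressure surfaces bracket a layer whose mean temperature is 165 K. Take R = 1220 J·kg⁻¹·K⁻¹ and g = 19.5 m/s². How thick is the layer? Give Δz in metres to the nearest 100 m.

Δz ≈ 8700 m

Hypsometric equation: Δz = (R T̄/g) ln(P₁/P₂).
R T̄/g = 1220 × 165 / 19.5 = 10323 m.
ln(1660/712.3) = ln(2.3305) = 0.84608.
Δz = 10323 × 0.84608 = 8734.1 m.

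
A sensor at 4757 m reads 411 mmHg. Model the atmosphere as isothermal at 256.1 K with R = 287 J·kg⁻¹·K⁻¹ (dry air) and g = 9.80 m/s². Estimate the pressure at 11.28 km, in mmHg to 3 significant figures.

Scale height: H = RT/g = 287 × 256.1 / 9.80 = 7500.1 m.
Between two levels, P₂ = P₁ exp(−Δz/H) with Δz = z₂ − z₁.
Δz = 11280 − 4757.0 = 6523.0 m; Δz/H = 6523.0/7500.1 = 0.86972.
P₂ = 411 × exp(−0.86972) = 411 × 0.41907 = 172.24 mmHg.

P ≈ 172 mmHg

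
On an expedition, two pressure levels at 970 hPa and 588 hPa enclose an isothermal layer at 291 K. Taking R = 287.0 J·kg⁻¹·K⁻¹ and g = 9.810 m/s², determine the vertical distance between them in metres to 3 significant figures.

Hypsometric equation: Δz = (R T̄/g) ln(P₁/P₂).
R T̄/g = 287.0 × 291 / 9.810 = 8513.5 m.
ln(970/588) = ln(1.6497) = 0.50059.
Δz = 8513.5 × 0.50059 = 4261.8 m.

Δz ≈ 4260 m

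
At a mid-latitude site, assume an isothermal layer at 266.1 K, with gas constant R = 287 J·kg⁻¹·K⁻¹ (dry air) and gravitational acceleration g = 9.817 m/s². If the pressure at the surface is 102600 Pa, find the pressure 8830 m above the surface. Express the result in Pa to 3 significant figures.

P ≈ 33000 Pa

Scale height: H = RT/g = 287 × 266.1 / 9.817 = 7779.4 m.
Barometric formula: P = P₀ exp(−z/H).
z/H = 8830.0/7779.4 = 1.1350; exp(−1.1350) = 0.32142.
P = 102600 × 0.32142 = 32978 Pa.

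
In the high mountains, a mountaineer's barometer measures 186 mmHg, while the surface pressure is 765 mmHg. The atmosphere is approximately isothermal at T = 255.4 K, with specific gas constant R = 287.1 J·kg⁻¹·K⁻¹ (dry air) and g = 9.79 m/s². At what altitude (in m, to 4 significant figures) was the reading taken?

z ≈ 10590 m

Scale height: H = RT/g = 287.1 × 255.4 / 9.79 = 7489.8 m.
Invert the barometric formula: z = H ln(P₀/P).
P₀/P = 765/186 = 4.1129; ln(4.1129) = 1.4141.
z = 7489.8 × 1.4141 = 10591 m.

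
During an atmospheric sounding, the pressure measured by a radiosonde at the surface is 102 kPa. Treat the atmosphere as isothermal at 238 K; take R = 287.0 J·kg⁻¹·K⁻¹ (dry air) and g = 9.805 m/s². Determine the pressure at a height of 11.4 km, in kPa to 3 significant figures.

P ≈ 19.9 kPa

Scale height: H = RT/g = 287.0 × 238 / 9.805 = 6966.4 m.
Barometric formula: P = P₀ exp(−z/H).
z/H = 11400/6966.4 = 1.6364; exp(−1.6364) = 0.19468.
P = 102 × 0.19468 = 19.857 kPa.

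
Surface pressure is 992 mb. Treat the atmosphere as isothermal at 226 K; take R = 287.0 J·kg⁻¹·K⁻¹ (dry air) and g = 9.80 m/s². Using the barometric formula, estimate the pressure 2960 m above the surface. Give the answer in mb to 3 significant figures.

Scale height: H = RT/g = 287.0 × 226 / 9.80 = 6618.6 m.
Barometric formula: P = P₀ exp(−z/H).
z/H = 2960.0/6618.6 = 0.44722; exp(−0.44722) = 0.63940.
P = 992 × 0.63940 = 634.28 mb.

P ≈ 634 mb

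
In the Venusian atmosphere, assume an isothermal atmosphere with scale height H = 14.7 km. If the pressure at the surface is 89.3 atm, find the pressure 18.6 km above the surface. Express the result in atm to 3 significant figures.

P ≈ 25.2 atm

Barometric formula: P = P₀ exp(−z/H).
z/H = 18600/14700 = 1.2653; exp(−1.2653) = 0.28215.
P = 89.3 × 0.28215 = 25.196 atm.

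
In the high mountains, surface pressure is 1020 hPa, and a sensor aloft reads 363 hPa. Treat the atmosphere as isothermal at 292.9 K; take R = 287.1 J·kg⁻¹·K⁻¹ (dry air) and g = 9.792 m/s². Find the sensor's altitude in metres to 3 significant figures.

z ≈ 8870 m

Scale height: H = RT/g = 287.1 × 292.9 / 9.792 = 8587.8 m.
Invert the barometric formula: z = H ln(P₀/P).
P₀/P = 1020/363 = 2.8099; ln(2.8099) = 1.0331.
z = 8587.8 × 1.0331 = 8872.1 m.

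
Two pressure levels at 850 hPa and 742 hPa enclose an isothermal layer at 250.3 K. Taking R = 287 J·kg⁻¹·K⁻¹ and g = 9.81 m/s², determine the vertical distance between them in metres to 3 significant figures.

Δz ≈ 995 m

Hypsometric equation: Δz = (R T̄/g) ln(P₁/P₂).
R T̄/g = 287 × 250.3 / 9.81 = 7322.7 m.
ln(850/742) = ln(1.1456) = 0.13593.
Δz = 7322.7 × 0.13593 = 995.37 m.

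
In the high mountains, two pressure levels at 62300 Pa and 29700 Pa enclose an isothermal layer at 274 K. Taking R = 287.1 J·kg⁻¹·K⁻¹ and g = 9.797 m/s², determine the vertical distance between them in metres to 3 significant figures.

Hypsometric equation: Δz = (R T̄/g) ln(P₁/P₂).
R T̄/g = 287.1 × 274 / 9.797 = 8029.5 m.
ln(62300/29700) = ln(2.0976) = 0.74079.
Δz = 8029.5 × 0.74079 = 5948.2 m.

Δz ≈ 5950 m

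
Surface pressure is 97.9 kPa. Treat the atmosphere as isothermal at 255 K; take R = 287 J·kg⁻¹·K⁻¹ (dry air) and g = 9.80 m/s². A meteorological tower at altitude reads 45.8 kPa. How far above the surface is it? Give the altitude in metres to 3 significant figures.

Scale height: H = RT/g = 287 × 255 / 9.80 = 7467.9 m.
Invert the barometric formula: z = H ln(P₀/P).
P₀/P = 97.9/45.8 = 2.1376; ln(2.1376) = 0.75968.
z = 7467.9 × 0.75968 = 5673.2 m.

z ≈ 5670 m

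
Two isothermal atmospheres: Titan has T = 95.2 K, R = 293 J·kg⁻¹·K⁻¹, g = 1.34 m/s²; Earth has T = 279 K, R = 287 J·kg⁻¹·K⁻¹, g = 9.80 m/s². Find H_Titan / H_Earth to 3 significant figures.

H = RT/g for each body.
H_Titan = 293 × 95.2 / 1.34 = 20816 m.
H_Earth = 287 × 279 / 9.80 = 8170.7 m.
H_Titan/H_Earth = 20816/8170.7 = 2.5476.

H_Titan/H_Earth ≈ 2.55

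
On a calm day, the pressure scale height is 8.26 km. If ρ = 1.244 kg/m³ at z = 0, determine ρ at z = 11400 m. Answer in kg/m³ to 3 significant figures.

ρ ≈ 0.313 kg/m³

In an isothermal atmosphere, density decays like pressure: ρ = ρ₀ exp(−z/H).
z/H = 11400/8260.0 = 1.3801; exp(−1.3801) = 0.25155.
ρ = 1.244 × 0.25155 = 0.31293 kg/m³.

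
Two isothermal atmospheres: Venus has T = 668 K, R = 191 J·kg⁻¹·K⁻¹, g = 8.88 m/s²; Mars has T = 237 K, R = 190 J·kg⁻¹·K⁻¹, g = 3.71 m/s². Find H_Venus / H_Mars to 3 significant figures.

H = RT/g for each body.
H_Venus = 191 × 668 / 8.88 = 14368 m.
H_Mars = 190 × 237 / 3.71 = 12137 m.
H_Venus/H_Mars = 14368/12137 = 1.1838.

H_Venus/H_Mars ≈ 1.18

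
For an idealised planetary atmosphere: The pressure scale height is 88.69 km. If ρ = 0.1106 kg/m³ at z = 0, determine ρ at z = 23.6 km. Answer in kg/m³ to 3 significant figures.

ρ ≈ 0.0848 kg/m³

In an isothermal atmosphere, density decays like pressure: ρ = ρ₀ exp(−z/H).
z/H = 23600/88690 = 0.26610; exp(−0.26610) = 0.76636.
ρ = 0.1106 × 0.76636 = 0.084759 kg/m³.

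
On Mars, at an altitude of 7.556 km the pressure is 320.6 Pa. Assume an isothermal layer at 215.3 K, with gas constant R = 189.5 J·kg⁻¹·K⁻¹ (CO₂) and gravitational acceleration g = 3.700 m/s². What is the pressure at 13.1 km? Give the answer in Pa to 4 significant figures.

P ≈ 193.9 Pa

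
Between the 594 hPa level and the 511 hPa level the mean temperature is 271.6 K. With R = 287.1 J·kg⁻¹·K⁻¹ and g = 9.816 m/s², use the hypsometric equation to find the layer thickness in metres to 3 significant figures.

Hypsometric equation: Δz = (R T̄/g) ln(P₁/P₂).
R T̄/g = 287.1 × 271.6 / 9.816 = 7943.8 m.
ln(594/511) = ln(1.1624) = 0.15049.
Δz = 7943.8 × 0.15049 = 1195.5 m.

Δz ≈ 1200 m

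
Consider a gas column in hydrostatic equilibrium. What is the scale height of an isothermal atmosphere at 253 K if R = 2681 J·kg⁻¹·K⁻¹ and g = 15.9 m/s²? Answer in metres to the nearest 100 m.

H ≈ 42700 m

The scale height of an isothermal atmosphere is H = RT/g.
H = 2681 × 253 / 15.9 = 678290/15.9 = 42660 m.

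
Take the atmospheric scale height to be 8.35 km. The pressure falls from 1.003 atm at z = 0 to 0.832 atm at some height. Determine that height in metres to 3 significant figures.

z ≈ 1560 m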